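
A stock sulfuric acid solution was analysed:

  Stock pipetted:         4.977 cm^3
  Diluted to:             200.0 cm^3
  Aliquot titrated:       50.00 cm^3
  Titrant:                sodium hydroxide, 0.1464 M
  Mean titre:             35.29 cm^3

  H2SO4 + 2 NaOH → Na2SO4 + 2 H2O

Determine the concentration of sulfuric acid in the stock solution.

2.076 M

n(NaOH) = 0.03529 × 0.1464 = 5.166 × 10^-3 mol
From the 1:2 ratio, n(H2SO4) in the aliquot = 1/2 × 5.166 × 10^-3 = 2.583 × 10^-3 mol
[H2SO4]_dilute = 2.583 × 10^-3 / 0.05000 = 0.05166 mol/L
Dilution factor = 200.0 / 4.977 = 40.18
[H2SO4]_stock = 0.05166 × 40.18 = 2.076 mol/L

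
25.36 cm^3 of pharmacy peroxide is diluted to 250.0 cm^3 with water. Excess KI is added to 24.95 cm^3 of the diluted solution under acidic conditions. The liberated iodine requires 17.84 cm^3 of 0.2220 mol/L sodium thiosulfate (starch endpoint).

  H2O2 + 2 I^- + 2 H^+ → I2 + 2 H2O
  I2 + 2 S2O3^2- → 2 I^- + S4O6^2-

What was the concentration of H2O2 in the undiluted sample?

n(S2O3^2-) = 0.01784 × 0.2220 = 3.960 × 10^-3 mol
n(I2) = n(S2O3^2-)/2 = 1.980 × 10^-3 mol
n(H2O2) in the aliquot = 1.980 × 10^-3 mol (1:1 ratio)
[H2O2]_dilute = 1.980 × 10^-3 / 0.02495 = 0.07937 mol/L
[H2O2]_original = 0.07937 × 250.0/25.36 = 0.7824 mol/L

0.7824 mol/L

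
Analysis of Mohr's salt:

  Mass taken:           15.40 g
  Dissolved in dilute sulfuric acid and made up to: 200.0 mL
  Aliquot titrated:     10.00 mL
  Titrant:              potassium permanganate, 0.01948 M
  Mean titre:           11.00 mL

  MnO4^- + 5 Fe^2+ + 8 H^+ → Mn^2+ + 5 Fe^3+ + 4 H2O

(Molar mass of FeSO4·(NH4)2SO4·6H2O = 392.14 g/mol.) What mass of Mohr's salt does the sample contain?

8.403 g

n(KMnO4) per titration = 0.01100 × 0.01948 = 2.143 × 10^-4 mol
From the 5:1 ratio, n(FeSO4·(NH4)2SO4·6H2O) in each aliquot = 5/1 × 2.143 × 10^-4 = 1.071 × 10^-3 mol
n(FeSO4·(NH4)2SO4·6H2O) in the whole flask = 1.071 × 10^-3 × 200.0/10.00 = 0.02143 mol
mass of FeSO4·(NH4)2SO4·6H2O = 0.02143 × 392.14 = 8.403 g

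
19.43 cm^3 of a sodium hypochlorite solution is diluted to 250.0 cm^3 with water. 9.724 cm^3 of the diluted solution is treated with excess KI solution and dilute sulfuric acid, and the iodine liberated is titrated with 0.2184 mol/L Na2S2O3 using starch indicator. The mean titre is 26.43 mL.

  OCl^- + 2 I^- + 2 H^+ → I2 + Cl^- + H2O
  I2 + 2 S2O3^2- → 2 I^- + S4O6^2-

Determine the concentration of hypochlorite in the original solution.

n(S2O3^2-) = 0.02643 × 0.2184 = 5.772 × 10^-3 mol
n(I2) = n(S2O3^2-)/2 = 2.886 × 10^-3 mol
n(OCl^-) in the aliquot = 2.886 × 10^-3 mol (1:1 ratio)
[OCl^-]_dilute = 2.886 × 10^-3 / 0.009724 = 0.2968 mol/L
[OCl^-]_original = 0.2968 × 250.0/19.43 = 3.819 mol/L

3.819 mol/L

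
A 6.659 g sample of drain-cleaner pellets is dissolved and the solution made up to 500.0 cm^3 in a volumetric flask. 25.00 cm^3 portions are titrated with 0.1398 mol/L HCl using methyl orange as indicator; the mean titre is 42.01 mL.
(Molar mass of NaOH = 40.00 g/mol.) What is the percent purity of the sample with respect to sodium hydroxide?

70.56 %

NaOH + HCl → NaCl + H2O
n(HCl) per titration = 0.04201 × 0.1398 = 5.873 × 10^-3 mol
n(NaOH) in each aliquot = 5.873 × 10^-3 mol (1:1 ratio)
n(NaOH) in the whole flask = 5.873 × 10^-3 × 500.0/25.00 = 0.1175 mol
mass of NaOH = 0.1175 × 40.00 = 4.698 g
% NaOH = 4.698 / 6.659 × 100 = 70.56 %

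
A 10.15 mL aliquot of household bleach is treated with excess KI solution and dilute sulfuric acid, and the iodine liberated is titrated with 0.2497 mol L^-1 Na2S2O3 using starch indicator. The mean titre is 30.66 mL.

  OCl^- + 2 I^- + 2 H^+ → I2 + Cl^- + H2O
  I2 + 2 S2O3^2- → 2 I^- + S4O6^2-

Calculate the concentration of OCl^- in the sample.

n(S2O3^2-) = 0.03066 × 0.2497 = 7.656 × 10^-3 mol
n(I2) = n(S2O3^2-)/2 = 3.828 × 10^-3 mol
n(OCl^-) in the aliquot = 3.828 × 10^-3 mol (1:1 ratio)
[OCl^-] = 3.828 × 10^-3 / 0.01015 = 0.3771 mol/L

0.3771 mol/L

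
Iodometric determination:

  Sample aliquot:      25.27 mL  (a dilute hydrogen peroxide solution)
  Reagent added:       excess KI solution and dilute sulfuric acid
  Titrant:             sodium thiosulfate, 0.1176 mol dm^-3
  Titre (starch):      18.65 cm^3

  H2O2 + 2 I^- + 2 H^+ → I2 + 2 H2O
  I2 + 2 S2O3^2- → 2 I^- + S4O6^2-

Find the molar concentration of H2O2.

n(S2O3^2-) = 0.01865 × 0.1176 = 2.193 × 10^-3 mol
n(I2) = n(S2O3^2-)/2 = 1.097 × 10^-3 mol
n(H2O2) in the aliquot = 1.097 × 10^-3 mol (1:1 ratio)
[H2O2] = 1.097 × 10^-3 / 0.02527 = 0.04340 mol/L

0.04340 mol/L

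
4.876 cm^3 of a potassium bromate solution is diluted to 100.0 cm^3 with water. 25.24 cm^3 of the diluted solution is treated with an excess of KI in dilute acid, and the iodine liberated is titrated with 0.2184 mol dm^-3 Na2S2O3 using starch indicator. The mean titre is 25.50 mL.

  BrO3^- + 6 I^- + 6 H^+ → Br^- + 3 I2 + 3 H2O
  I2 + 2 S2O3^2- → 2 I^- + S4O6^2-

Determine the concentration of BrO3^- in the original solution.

n(S2O3^2-) = 0.02550 × 0.2184 = 5.569 × 10^-3 mol
n(I2) = n(S2O3^2-)/2 = 2.785 × 10^-3 mol
From the 1:3 ratio, n(BrO3^-) in the aliquot = 1/3 × 2.785 × 10^-3 = 9.282 × 10^-4 mol
[BrO3^-]_dilute = 9.282 × 10^-4 / 0.02524 = 0.03677 mol/L
[BrO3^-]_original = 0.03677 × 100.0/4.876 = 0.7542 mol/L

0.7542 mol/L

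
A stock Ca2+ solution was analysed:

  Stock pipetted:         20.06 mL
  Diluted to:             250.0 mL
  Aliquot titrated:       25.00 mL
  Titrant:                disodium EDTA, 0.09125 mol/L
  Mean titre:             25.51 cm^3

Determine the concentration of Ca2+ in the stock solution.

1.160 mol/L

Ca^2+ + EDTA^4- → [Ca(EDTA)]^2-
n(EDTA) = 0.02551 × 0.09125 = 2.328 × 10^-3 mol
n(Ca2+) in the aliquot = 2.328 × 10^-3 mol (1:1 ratio)
[Ca2+]_dilute = 2.328 × 10^-3 / 0.02500 = 0.09311 mol/L
Dilution factor = 250.0 / 20.06 = 12.46
[Ca2+]_stock = 0.09311 × 12.46 = 1.160 mol/L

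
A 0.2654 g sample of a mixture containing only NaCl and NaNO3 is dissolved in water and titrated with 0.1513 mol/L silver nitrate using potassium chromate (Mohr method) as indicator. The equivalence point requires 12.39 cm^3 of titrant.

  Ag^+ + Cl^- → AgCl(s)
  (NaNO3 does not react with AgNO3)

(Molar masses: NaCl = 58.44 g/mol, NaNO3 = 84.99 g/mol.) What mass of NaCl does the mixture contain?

0.1096 g

n(AgNO3) = 0.01239 × 0.1513 = 1.875 × 10^-3 mol
Let x = n(NaCl), y = n(NaNO3).
Titrant: 1x = 1.875 × 10^-3;  mass: 58.44x + 84.99y = 0.2654
Solving, x = 1.875 × 10^-3 mol, y = 1.834 × 10^-3 mol
mass of NaCl = 1.875 × 10^-3 × 58.44 = 0.1096 g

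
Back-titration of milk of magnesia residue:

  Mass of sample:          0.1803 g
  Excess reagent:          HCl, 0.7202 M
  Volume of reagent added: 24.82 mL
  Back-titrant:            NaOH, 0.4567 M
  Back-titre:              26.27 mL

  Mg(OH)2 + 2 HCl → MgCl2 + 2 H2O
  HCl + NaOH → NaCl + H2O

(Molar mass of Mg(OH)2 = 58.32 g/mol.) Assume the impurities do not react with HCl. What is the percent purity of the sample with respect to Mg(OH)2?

95.06 %

n(HCl) added = 0.02482 × 0.7202 = 0.01788 mol
n(NaOH) used in back-titration = 0.02627 × 0.4567 = 0.01200 mol
n(HCl) left over = 0.01200 mol (1:1 ratio)
n(HCl) consumed by analyte = 0.01788 − 0.01200 = 5.878 × 10^-3 mol
From the 1:2 ratio, n(Mg(OH)2) = 1/2 × 5.878 × 10^-3 = 2.939 × 10^-3 mol
mass of Mg(OH)2 = 2.939 × 10^-3 × 58.32 = 0.1714 g
% Mg(OH)2 = 0.1714 / 0.1803 × 100 = 95.06 %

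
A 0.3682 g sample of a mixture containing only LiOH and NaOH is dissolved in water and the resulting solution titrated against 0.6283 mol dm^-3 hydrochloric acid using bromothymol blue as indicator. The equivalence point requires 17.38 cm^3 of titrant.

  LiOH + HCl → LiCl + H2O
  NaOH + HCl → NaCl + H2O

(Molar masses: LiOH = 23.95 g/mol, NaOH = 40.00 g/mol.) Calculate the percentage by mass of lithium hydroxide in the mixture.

n(HCl) = 0.01738 × 0.6283 = 0.01092 mol
Let x = n(LiOH), y = n(NaOH).
Titrant: 1x + 1y = 0.01092;  mass: 23.95x + 40.00y = 0.3682
Solving, x = 4.274 × 10^-3 mol, y = 6.646 × 10^-3 mol
mass of LiOH = 4.274 × 10^-3 × 23.95 = 0.1024 g
% LiOH = 0.1024 / 0.3682 × 100 = 27.80 %

27.80 %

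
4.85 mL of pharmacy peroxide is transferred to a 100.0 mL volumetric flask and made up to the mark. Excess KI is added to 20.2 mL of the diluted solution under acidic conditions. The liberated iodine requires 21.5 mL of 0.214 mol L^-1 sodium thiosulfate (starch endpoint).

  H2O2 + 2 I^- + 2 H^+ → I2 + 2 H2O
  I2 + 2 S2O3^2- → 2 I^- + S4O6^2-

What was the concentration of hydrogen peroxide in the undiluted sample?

n(S2O3^2-) = 0.0215 × 0.214 = 4.60 × 10^-3 mol
n(I2) = n(S2O3^2-)/2 = 2.30 × 10^-3 mol
n(H2O2) in the aliquot = 2.30 × 10^-3 mol (1:1 ratio)
[H2O2]_dilute = 2.30 × 10^-3 / 0.0202 = 0.114 mol/L
[H2O2]_original = 0.114 × 100.0/4.85 = 2.35 mol/L

2.35 mol/L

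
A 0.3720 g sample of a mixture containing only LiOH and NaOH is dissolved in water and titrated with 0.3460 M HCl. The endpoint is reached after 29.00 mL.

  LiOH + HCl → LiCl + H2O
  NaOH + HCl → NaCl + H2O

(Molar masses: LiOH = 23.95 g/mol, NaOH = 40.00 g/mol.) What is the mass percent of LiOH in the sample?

n(HCl) = 0.02900 × 0.3460 = 0.01003 mol
Let x = n(LiOH), y = n(NaOH).
Titrant: 1x + 1y = 0.01003;  mass: 23.95x + 40.00y = 0.3720
Solving, x = 1.829 × 10^-3 mol, y = 8.205 × 10^-3 mol
mass of LiOH = 1.829 × 10^-3 × 23.95 = 0.04381 g
% LiOH = 0.04381 / 0.3720 × 100 = 11.78 %

11.78 %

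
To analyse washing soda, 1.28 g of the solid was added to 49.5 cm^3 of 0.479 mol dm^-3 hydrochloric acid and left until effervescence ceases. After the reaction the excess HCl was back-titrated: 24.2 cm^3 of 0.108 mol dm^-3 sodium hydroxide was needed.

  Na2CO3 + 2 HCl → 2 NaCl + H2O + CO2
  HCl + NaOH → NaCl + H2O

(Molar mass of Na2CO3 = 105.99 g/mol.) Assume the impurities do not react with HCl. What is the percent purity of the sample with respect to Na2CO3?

n(HCl) added = 0.0495 × 0.479 = 0.0237 mol
n(NaOH) used in back-titration = 0.0242 × 0.108 = 2.61 × 10^-3 mol
n(HCl) left over = 2.61 × 10^-3 mol (1:1 ratio)
n(HCl) consumed by analyte = 0.0237 − 2.61 × 10^-3 = 0.0211 mol
From the 1:2 ratio, n(Na2CO3) = 1/2 × 0.0211 = 0.0105 mol
mass of Na2CO3 = 0.0105 × 105.99 = 1.12 g
% Na2CO3 = 1.12 / 1.28 × 100 = 87.3 %

87.3 %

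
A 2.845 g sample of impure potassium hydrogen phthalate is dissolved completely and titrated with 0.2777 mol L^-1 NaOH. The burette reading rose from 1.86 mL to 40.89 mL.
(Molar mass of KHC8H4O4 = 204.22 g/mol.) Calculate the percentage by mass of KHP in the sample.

KHC8H4O4 + NaOH → KNaC8H4O4 + H2O
n(NaOH) = 0.03903 L × 0.2777 mol/L = 0.01084 mol
n(KHC8H4O4) = 0.01084 mol (1:1 ratio)
mass of KHC8H4O4 = 0.01084 × 204.22 g/mol = 2.213 g
% KHC8H4O4 = 2.213 / 2.845 × 100 = 77.80 %

77.80 %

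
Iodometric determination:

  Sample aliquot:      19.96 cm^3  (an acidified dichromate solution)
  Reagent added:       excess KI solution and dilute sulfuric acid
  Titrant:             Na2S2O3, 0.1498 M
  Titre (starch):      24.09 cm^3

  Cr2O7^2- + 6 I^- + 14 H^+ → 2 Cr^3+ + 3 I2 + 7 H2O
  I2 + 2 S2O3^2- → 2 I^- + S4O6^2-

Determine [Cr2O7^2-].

n(S2O3^2-) = 0.02409 × 0.1498 = 3.609 × 10^-3 mol
n(I2) = n(S2O3^2-)/2 = 1.804 × 10^-3 mol
From the 1:3 ratio, n(Cr2O7^2-) in the aliquot = 1/3 × 1.804 × 10^-3 = 6.014 × 10^-4 mol
[Cr2O7^2-] = 6.014 × 10^-4 / 0.01996 = 0.03013 mol/L

0.03013 M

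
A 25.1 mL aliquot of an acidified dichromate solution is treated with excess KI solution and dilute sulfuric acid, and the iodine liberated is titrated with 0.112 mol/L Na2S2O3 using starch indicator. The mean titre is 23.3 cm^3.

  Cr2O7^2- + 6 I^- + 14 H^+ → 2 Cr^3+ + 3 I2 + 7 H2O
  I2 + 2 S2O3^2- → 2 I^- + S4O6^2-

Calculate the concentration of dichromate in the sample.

0.0173 mol/L

n(S2O3^2-) = 0.0233 × 0.112 = 2.61 × 10^-3 mol
n(I2) = n(S2O3^2-)/2 = 1.30 × 10^-3 mol
From the 1:3 ratio, n(Cr2O7^2-) in the aliquot = 1/3 × 1.30 × 10^-3 = 4.35 × 10^-4 mol
[Cr2O7^2-] = 4.35 × 10^-4 / 0.0251 = 0.0173 mol/L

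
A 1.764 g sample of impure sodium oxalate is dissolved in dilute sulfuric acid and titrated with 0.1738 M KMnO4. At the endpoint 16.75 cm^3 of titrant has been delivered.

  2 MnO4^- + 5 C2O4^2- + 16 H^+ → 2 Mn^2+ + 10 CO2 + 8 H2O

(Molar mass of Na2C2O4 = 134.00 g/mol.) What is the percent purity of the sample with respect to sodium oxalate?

55.29 %

n(KMnO4) = 0.01675 L × 0.1738 mol/L = 2.911 × 10^-3 mol
From the 5:2 ratio, n(Na2C2O4) = 5/2 × 2.911 × 10^-3 = 7.278 × 10^-3 mol
mass of Na2C2O4 = 7.278 × 10^-3 × 134.00 g/mol = 0.9752 g
% Na2C2O4 = 0.9752 / 1.764 × 100 = 55.29 %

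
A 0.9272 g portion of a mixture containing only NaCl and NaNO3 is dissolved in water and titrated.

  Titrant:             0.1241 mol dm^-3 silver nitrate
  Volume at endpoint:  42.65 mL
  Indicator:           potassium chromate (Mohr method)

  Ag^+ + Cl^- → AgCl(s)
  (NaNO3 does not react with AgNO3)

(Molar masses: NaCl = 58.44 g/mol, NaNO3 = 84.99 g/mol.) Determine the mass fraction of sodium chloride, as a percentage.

n(AgNO3) = 0.04265 × 0.1241 = 5.293 × 10^-3 mol
Let x = n(NaCl), y = n(NaNO3).
Titrant: 1x = 5.293 × 10^-3;  mass: 58.44x + 84.99y = 0.9272
Solving, x = 5.293 × 10^-3 mol, y = 7.270 × 10^-3 mol
mass of NaCl = 5.293 × 10^-3 × 58.44 = 0.3093 g
% NaCl = 0.3093 / 0.9272 × 100 = 33.36 %

33.36 %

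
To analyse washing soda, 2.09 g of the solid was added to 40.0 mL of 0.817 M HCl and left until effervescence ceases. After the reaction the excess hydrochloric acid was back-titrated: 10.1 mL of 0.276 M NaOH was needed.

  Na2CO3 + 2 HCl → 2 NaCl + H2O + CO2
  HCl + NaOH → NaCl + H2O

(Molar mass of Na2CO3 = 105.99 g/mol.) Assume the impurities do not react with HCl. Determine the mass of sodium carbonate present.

n(HCl) added = 0.0400 × 0.817 = 0.0327 mol
n(NaOH) used in back-titration = 0.0101 × 0.276 = 2.79 × 10^-3 mol
n(HCl) left over = 2.79 × 10^-3 mol (1:1 ratio)
n(HCl) consumed by analyte = 0.0327 − 2.79 × 10^-3 = 0.0299 mol
From the 1:2 ratio, n(Na2CO3) = 1/2 × 0.0299 = 0.0149 mol
mass of Na2CO3 = 0.0149 × 105.99 = 1.58 g

1.58 g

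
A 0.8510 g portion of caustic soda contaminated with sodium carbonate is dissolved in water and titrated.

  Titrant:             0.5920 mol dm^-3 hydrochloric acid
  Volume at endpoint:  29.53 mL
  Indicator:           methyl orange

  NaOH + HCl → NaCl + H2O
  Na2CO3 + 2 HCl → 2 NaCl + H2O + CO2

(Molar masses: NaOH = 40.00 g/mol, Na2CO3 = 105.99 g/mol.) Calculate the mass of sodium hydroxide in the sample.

n(HCl) = 0.02953 × 0.5920 = 0.01748 mol
Let x = n(NaOH), y = n(Na2CO3).
Titrant: 1x + 2y = 0.01748;  mass: 40.00x + 105.99y = 0.8510
Solving, x = 5.806 × 10^-3 mol, y = 5.838 × 10^-3 mol
mass of NaOH = 5.806 × 10^-3 × 40.00 = 0.2322 g

0.2322 g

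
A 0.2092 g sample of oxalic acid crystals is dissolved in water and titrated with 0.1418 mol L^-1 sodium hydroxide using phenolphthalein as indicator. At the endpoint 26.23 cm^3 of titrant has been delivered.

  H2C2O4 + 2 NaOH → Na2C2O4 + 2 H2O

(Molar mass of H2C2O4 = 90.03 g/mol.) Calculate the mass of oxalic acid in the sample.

n(NaOH) = 0.02623 L × 0.1418 mol/L = 3.719 × 10^-3 mol
From the 1:2 ratio, n(H2C2O4) = 1/2 × 3.719 × 10^-3 = 1.860 × 10^-3 mol
mass of H2C2O4 = 1.860 × 10^-3 × 90.03 g/mol = 0.1674 g

0.1674 g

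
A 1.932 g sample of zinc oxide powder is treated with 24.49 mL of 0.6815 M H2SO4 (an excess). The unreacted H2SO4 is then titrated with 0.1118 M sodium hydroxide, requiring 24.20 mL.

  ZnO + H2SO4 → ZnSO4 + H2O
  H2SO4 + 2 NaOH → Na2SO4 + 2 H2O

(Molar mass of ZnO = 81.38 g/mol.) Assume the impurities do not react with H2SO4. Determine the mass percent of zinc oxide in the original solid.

n(H2SO4) added = 0.02449 × 0.6815 = 0.01669 mol
n(NaOH) used in back-titration = 0.02420 × 0.1118 = 2.706 × 10^-3 mol
From the 1:2 ratio, n(H2SO4) left over = 1/2 × 2.706 × 10^-3 = 1.353 × 10^-3 mol
n(H2SO4) consumed by analyte = 0.01669 − 1.353 × 10^-3 = 0.01534 mol
n(ZnO) = 0.01534 mol (1:1 ratio)
mass of ZnO = 0.01534 × 81.38 = 1.248 g
% ZnO = 1.248 / 1.932 × 100 = 64.60 %

64.60 %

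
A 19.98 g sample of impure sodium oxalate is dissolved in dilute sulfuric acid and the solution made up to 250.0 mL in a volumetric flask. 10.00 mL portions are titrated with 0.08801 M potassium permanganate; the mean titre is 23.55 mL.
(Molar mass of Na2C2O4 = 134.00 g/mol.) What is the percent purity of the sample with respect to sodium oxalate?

2 MnO4^- + 5 C2O4^2- + 16 H^+ → 2 Mn^2+ + 10 CO2 + 8 H2O
n(KMnO4) per titration = 0.02355 × 0.08801 = 2.073 × 10^-3 mol
From the 5:2 ratio, n(Na2C2O4) in each aliquot = 5/2 × 2.073 × 10^-3 = 5.182 × 10^-3 mol
n(Na2C2O4) in the whole flask = 5.182 × 10^-3 × 250.0/10.00 = 0.1295 mol
mass of Na2C2O4 = 0.1295 × 134.00 = 17.36 g
% Na2C2O4 = 17.36 / 19.98 × 100 = 86.88 %

86.88 %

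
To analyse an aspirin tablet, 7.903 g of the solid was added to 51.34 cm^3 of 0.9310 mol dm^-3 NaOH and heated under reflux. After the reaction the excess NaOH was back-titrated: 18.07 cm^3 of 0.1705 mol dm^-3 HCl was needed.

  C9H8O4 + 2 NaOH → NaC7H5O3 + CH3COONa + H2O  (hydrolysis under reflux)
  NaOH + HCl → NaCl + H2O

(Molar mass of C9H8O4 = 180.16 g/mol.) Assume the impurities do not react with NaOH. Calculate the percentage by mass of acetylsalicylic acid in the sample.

50.97 %

n(NaOH) added = 0.05134 × 0.9310 = 0.04780 mol
n(HCl) used in back-titration = 0.01807 × 0.1705 = 3.081 × 10^-3 mol
n(NaOH) left over = 3.081 × 10^-3 mol (1:1 ratio)
n(NaOH) consumed by analyte = 0.04780 − 3.081 × 10^-3 = 0.04472 mol
From the 1:2 ratio, n(C9H8O4) = 1/2 × 0.04472 = 0.02236 mol
mass of C9H8O4 = 0.02236 × 180.16 = 4.028 g
% C9H8O4 = 4.028 / 7.903 × 100 = 50.97 %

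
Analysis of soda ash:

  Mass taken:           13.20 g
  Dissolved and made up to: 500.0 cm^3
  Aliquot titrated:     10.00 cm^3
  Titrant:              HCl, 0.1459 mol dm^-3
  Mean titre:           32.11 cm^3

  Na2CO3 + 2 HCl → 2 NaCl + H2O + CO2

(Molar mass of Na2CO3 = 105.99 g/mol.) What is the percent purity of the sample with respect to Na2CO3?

n(HCl) per titration = 0.03211 × 0.1459 = 4.685 × 10^-3 mol
From the 1:2 ratio, n(Na2CO3) in each aliquot = 1/2 × 4.685 × 10^-3 = 2.342 × 10^-3 mol
n(Na2CO3) in the whole flask = 2.342 × 10^-3 × 500.0/10.00 = 0.1171 mol
mass of Na2CO3 = 0.1171 × 105.99 = 12.41 g
% Na2CO3 = 12.41 / 13.20 × 100 = 94.04 %

94.04 %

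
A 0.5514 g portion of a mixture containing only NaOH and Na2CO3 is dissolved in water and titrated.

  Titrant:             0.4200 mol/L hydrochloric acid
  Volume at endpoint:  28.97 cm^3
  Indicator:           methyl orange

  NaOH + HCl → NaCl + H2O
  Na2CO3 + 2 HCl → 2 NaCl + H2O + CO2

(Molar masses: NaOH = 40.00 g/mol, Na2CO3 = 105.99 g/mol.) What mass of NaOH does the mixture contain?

0.2875 g

n(HCl) = 0.02897 × 0.4200 = 0.01217 mol
Let x = n(NaOH), y = n(Na2CO3).
Titrant: 1x + 2y = 0.01217;  mass: 40.00x + 105.99y = 0.5514
Solving, x = 7.188 × 10^-3 mol, y = 2.490 × 10^-3 mol
mass of NaOH = 7.188 × 10^-3 × 40.00 = 0.2875 g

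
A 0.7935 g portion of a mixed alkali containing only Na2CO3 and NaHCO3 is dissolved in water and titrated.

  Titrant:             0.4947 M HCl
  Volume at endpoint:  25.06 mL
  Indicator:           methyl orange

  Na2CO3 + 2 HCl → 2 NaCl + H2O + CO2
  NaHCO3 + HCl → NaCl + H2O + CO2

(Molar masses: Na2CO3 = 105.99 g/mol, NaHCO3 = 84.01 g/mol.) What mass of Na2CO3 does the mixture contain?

0.4237 g

n(HCl) = 0.02506 × 0.4947 = 0.01240 mol
Let x = n(Na2CO3), y = n(NaHCO3).
Titrant: 2x + 1y = 0.01240;  mass: 105.99x + 84.01y = 0.7935
Solving, x = 3.998 × 10^-3 mol, y = 4.401 × 10^-3 mol
mass of Na2CO3 = 3.998 × 10^-3 × 105.99 = 0.4237 g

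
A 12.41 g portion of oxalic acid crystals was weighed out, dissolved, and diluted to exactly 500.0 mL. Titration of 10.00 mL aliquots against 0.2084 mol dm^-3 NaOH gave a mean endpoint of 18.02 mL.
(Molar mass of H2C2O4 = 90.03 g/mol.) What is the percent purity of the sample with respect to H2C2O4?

H2C2O4 + 2 NaOH → Na2C2O4 + 2 H2O
n(NaOH) per titration = 0.01802 × 0.2084 = 3.755 × 10^-3 mol
From the 1:2 ratio, n(H2C2O4) in each aliquot = 1/2 × 3.755 × 10^-3 = 1.878 × 10^-3 mol
n(H2C2O4) in the whole flask = 1.878 × 10^-3 × 500.0/10.00 = 0.09388 mol
mass of H2C2O4 = 0.09388 × 90.03 = 8.452 g
% H2C2O4 = 8.452 / 12.41 × 100 = 68.11 %

68.11 %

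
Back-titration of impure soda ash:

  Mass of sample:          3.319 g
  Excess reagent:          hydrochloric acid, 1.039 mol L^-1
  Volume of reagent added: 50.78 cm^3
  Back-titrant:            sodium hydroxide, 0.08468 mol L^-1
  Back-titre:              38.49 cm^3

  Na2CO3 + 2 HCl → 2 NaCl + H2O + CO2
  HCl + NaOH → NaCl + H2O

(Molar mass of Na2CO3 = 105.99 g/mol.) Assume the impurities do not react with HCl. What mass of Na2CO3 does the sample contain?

n(HCl) added = 0.05078 × 1.039 = 0.05276 mol
n(NaOH) used in back-titration = 0.03849 × 0.08468 = 3.259 × 10^-3 mol
n(HCl) left over = 3.259 × 10^-3 mol (1:1 ratio)
n(HCl) consumed by analyte = 0.05276 − 3.259 × 10^-3 = 0.04950 mol
From the 1:2 ratio, n(Na2CO3) = 1/2 × 0.04950 = 0.02475 mol
mass of Na2CO3 = 0.02475 × 105.99 = 2.623 g

2.623 g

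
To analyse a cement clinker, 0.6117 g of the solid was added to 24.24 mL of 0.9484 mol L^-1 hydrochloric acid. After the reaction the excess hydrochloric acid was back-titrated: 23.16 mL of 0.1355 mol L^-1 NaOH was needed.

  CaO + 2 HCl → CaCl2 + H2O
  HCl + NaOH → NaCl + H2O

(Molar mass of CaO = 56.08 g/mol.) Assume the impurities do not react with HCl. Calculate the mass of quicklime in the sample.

n(HCl) added = 0.02424 × 0.9484 = 0.02299 mol
n(NaOH) used in back-titration = 0.02316 × 0.1355 = 3.138 × 10^-3 mol
n(HCl) left over = 3.138 × 10^-3 mol (1:1 ratio)
n(HCl) consumed by analyte = 0.02299 − 3.138 × 10^-3 = 0.01985 mol
From the 1:2 ratio, n(CaO) = 1/2 × 0.01985 = 9.926 × 10^-3 mol
mass of CaO = 9.926 × 10^-3 × 56.08 = 0.5566 g

0.5566 g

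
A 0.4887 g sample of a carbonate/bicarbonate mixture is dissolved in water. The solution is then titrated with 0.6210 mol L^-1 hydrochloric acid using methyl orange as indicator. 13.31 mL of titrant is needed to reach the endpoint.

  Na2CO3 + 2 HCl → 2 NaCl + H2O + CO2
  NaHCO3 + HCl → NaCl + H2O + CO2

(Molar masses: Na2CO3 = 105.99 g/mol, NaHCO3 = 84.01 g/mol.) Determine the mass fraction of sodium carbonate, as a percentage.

71.92 %

n(HCl) = 0.01331 × 0.6210 = 8.266 × 10^-3 mol
Let x = n(Na2CO3), y = n(NaHCO3).
Titrant: 2x + 1y = 8.266 × 10^-3;  mass: 105.99x + 84.01y = 0.4887
Solving, x = 3.316 × 10^-3 mol, y = 1.634 × 10^-3 mol
mass of Na2CO3 = 3.316 × 10^-3 × 105.99 = 0.3515 g
% Na2CO3 = 0.3515 / 0.4887 × 100 = 71.92 %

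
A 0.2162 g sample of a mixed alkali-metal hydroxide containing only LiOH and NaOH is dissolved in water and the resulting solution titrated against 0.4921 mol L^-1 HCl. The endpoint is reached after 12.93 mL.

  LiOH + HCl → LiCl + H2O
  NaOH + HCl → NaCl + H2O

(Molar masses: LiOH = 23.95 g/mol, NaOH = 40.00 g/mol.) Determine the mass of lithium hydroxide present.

0.05717 g

n(HCl) = 0.01293 × 0.4921 = 6.363 × 10^-3 mol
Let x = n(LiOH), y = n(NaOH).
Titrant: 1x + 1y = 6.363 × 10^-3;  mass: 23.95x + 40.00y = 0.2162
Solving, x = 2.387 × 10^-3 mol, y = 3.976 × 10^-3 mol
mass of LiOH = 2.387 × 10^-3 × 23.95 = 0.05717 g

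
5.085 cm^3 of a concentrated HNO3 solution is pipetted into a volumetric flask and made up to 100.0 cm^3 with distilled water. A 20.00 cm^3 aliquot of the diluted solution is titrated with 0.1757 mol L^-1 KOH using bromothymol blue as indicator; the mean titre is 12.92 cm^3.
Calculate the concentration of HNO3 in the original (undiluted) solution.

2.232 mol/L

HNO3 + KOH → KNO3 + H2O
n(KOH) = 0.01292 × 0.1757 = 2.270 × 10^-3 mol
n(HNO3) in the aliquot = 2.270 × 10^-3 mol (1:1 ratio)
[HNO3]_dilute = 2.270 × 10^-3 / 0.02000 = 0.1135 mol/L
Dilution factor = 100.0 / 5.085 = 19.67
[HNO3]_stock = 0.1135 × 19.67 = 2.232 mol/L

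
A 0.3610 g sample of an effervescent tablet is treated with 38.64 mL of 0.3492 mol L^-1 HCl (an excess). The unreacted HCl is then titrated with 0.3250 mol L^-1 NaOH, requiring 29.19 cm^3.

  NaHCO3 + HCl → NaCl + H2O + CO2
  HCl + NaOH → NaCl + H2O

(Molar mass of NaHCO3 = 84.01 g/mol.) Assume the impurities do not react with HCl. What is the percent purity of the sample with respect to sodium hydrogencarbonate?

93.23 %

n(HCl) added = 0.03864 × 0.3492 = 0.01349 mol
n(NaOH) used in back-titration = 0.02919 × 0.3250 = 9.487 × 10^-3 mol
n(HCl) left over = 9.487 × 10^-3 mol (1:1 ratio)
n(HCl) consumed by analyte = 0.01349 − 9.487 × 10^-3 = 4.006 × 10^-3 mol
n(NaHCO3) = 4.006 × 10^-3 mol (1:1 ratio)
mass of NaHCO3 = 4.006 × 10^-3 × 84.01 = 0.3366 g
% NaHCO3 = 0.3366 / 0.3610 × 100 = 93.23 %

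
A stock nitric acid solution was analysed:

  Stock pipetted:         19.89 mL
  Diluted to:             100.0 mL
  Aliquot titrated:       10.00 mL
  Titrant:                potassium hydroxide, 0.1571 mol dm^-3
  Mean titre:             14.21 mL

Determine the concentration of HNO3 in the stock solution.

1.122 mol/L

HNO3 + KOH → KNO3 + H2O
n(KOH) = 0.01421 × 0.1571 = 2.232 × 10^-3 mol
n(HNO3) in the aliquot = 2.232 × 10^-3 mol (1:1 ratio)
[HNO3]_dilute = 2.232 × 10^-3 / 0.01000 = 0.2232 mol/L
Dilution factor = 100.0 / 19.89 = 5.028
[HNO3]_stock = 0.2232 × 5.028 = 1.122 mol/L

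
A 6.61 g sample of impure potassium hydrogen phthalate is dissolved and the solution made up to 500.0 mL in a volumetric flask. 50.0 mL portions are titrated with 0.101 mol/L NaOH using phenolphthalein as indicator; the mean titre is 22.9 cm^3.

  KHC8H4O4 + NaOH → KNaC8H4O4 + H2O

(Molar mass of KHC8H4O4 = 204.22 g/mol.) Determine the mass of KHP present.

n(NaOH) per titration = 0.0229 × 0.101 = 2.31 × 10^-3 mol
n(KHC8H4O4) in each aliquot = 2.31 × 10^-3 mol (1:1 ratio)
n(KHC8H4O4) in the whole flask = 2.31 × 10^-3 × 500.0/50.0 = 0.0231 mol
mass of KHC8H4O4 = 0.0231 × 204.22 = 4.72 g

4.72 g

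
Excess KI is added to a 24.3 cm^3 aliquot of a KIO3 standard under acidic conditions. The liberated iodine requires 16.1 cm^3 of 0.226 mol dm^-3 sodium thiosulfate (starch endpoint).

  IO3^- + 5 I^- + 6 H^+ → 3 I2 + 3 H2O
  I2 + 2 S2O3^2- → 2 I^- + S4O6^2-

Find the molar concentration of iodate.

n(S2O3^2-) = 0.0161 × 0.226 = 3.64 × 10^-3 mol
n(I2) = n(S2O3^2-)/2 = 1.82 × 10^-3 mol
From the 1:3 ratio, n(IO3^-) in the aliquot = 1/3 × 1.82 × 10^-3 = 6.06 × 10^-4 mol
[IO3^-] = 6.06 × 10^-4 / 0.0243 = 0.0250 mol/L

0.0250 mol/L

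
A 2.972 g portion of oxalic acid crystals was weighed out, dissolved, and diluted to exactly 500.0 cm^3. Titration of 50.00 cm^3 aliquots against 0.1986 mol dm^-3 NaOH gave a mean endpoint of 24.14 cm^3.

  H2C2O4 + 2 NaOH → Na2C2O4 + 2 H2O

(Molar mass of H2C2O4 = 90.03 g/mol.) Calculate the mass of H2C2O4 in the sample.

n(NaOH) per titration = 0.02414 × 0.1986 = 4.794 × 10^-3 mol
From the 1:2 ratio, n(H2C2O4) in each aliquot = 1/2 × 4.794 × 10^-3 = 2.397 × 10^-3 mol
n(H2C2O4) in the whole flask = 2.397 × 10^-3 × 500.0/50.00 = 0.02397 mol
mass of H2C2O4 = 0.02397 × 90.03 = 2.158 g

2.158 g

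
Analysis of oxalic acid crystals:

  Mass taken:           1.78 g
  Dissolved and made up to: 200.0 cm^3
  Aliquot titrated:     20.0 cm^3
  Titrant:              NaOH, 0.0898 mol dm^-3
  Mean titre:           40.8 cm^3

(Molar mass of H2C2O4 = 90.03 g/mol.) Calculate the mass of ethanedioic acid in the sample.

H2C2O4 + 2 NaOH → Na2C2O4 + 2 H2O
n(NaOH) per titration = 0.0408 × 0.0898 = 3.66 × 10^-3 mol
From the 1:2 ratio, n(H2C2O4) in each aliquot = 1/2 × 3.66 × 10^-3 = 1.83 × 10^-3 mol
n(H2C2O4) in the whole flask = 1.83 × 10^-3 × 200.0/20.0 = 0.0183 mol
mass of H2C2O4 = 0.0183 × 90.03 = 1.65 g

1.65 g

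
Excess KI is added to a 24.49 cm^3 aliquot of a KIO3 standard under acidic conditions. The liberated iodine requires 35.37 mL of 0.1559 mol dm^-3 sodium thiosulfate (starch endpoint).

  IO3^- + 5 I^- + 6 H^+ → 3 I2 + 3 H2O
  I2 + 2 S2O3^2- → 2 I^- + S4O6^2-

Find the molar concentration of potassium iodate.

n(S2O3^2-) = 0.03537 × 0.1559 = 5.514 × 10^-3 mol
n(I2) = n(S2O3^2-)/2 = 2.757 × 10^-3 mol
From the 1:3 ratio, n(IO3^-) in the aliquot = 1/3 × 2.757 × 10^-3 = 9.190 × 10^-4 mol
[IO3^-] = 9.190 × 10^-4 / 0.02449 = 0.03753 mol/L

0.03753 mol/L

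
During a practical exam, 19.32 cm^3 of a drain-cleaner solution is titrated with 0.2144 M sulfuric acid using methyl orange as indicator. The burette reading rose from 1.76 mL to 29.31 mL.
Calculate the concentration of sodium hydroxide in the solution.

2 NaOH + H2SO4 → Na2SO4 + 2 H2O
n(H2SO4) = 0.02755 L × 0.2144 mol/L = 5.907 × 10^-3 mol
From the 2:1 mole ratio, n(NaOH) = 2/1 × 5.907 × 10^-3 = 0.01181 mol
[NaOH] = 0.01181 mol / 0.01932 L = 0.6115 mol/L

0.6115 M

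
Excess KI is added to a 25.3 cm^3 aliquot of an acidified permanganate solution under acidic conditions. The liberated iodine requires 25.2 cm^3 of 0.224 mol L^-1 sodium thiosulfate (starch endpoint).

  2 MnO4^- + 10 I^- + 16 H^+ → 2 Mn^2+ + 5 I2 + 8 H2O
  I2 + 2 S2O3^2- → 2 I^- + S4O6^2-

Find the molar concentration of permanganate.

0.0446 mol/L

n(S2O3^2-) = 0.0252 × 0.224 = 5.64 × 10^-3 mol
n(I2) = n(S2O3^2-)/2 = 2.82 × 10^-3 mol
From the 2:5 ratio, n(MnO4^-) in the aliquot = 2/5 × 2.82 × 10^-3 = 1.13 × 10^-3 mol
[MnO4^-] = 1.13 × 10^-3 / 0.0253 = 0.0446 mol/L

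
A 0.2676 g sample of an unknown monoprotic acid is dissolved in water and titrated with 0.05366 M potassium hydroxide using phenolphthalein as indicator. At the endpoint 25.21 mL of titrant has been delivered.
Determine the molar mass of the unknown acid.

197.8 g/mol

n(KOH) = 0.02521 L × 0.05366 mol/L = 1.353 × 10^-3 mol
n(HA) = 1.353 × 10^-3 mol (1:1 ratio)
M = m / n = 0.2676 g / 1.353 × 10^-3 mol = 197.8 g/mol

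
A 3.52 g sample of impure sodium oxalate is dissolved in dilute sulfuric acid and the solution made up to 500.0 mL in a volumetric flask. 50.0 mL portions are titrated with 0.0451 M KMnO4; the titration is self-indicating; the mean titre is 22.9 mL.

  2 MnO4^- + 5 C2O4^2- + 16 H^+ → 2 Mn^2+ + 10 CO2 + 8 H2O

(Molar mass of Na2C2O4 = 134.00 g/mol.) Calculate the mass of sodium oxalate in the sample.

n(KMnO4) per titration = 0.0229 × 0.0451 = 1.03 × 10^-3 mol
From the 5:2 ratio, n(Na2C2O4) in each aliquot = 5/2 × 1.03 × 10^-3 = 2.58 × 10^-3 mol
n(Na2C2O4) in the whole flask = 2.58 × 10^-3 × 500.0/50.0 = 0.0258 mol
mass of Na2C2O4 = 0.0258 × 134.00 = 3.46 g

3.46 g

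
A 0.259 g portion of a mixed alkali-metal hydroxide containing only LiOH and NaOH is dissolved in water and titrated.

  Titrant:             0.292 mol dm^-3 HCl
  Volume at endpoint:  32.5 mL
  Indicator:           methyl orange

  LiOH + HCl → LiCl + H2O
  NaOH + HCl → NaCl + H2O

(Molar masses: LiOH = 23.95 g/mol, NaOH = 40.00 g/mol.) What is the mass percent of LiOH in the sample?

n(HCl) = 0.0325 × 0.292 = 9.49 × 10^-3 mol
Let x = n(LiOH), y = n(NaOH).
Titrant: 1x + 1y = 9.49 × 10^-3;  mass: 23.95x + 40.00y = 0.259
Solving, x = 7.51 × 10^-3 mol, y = 1.98 × 10^-3 mol
mass of LiOH = 7.51 × 10^-3 × 23.95 = 0.180 g
% LiOH = 0.180 / 0.259 × 100 = 69.5 %

69.5 %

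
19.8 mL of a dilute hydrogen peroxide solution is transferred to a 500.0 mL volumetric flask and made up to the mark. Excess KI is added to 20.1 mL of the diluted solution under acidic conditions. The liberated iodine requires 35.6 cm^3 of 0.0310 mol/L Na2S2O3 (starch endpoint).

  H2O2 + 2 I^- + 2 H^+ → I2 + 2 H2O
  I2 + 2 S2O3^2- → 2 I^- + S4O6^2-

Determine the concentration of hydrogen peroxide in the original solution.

n(S2O3^2-) = 0.0356 × 0.0310 = 1.10 × 10^-3 mol
n(I2) = n(S2O3^2-)/2 = 5.52 × 10^-4 mol
n(H2O2) in the aliquot = 5.52 × 10^-4 mol (1:1 ratio)
[H2O2]_dilute = 5.52 × 10^-4 / 0.0201 = 0.0275 mol/L
[H2O2]_original = 0.0275 × 500.0/19.8 = 0.693 mol/L

0.693 mol/L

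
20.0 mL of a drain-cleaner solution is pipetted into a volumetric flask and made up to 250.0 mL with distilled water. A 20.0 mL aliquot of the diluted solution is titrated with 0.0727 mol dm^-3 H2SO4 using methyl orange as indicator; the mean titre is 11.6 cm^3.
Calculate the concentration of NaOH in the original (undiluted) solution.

1.05 mol/L

2 NaOH + H2SO4 → Na2SO4 + 2 H2O
n(H2SO4) = 0.0116 × 0.0727 = 8.43 × 10^-4 mol
From the 2:1 ratio, n(NaOH) in the aliquot = 2/1 × 8.43 × 10^-4 = 1.69 × 10^-3 mol
[NaOH]_dilute = 1.69 × 10^-3 / 0.0200 = 0.0843 mol/L
Dilution factor = 250.0 / 20.0 = 12.50
[NaOH]_stock = 0.0843 × 12.50 = 1.05 mol/L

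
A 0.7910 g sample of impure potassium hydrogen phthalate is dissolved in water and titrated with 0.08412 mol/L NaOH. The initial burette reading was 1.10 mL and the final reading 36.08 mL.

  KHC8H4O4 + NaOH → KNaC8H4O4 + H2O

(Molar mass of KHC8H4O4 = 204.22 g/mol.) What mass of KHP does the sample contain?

0.6009 g

n(NaOH) = 0.03498 L × 0.08412 mol/L = 2.943 × 10^-3 mol
n(KHC8H4O4) = 2.943 × 10^-3 mol (1:1 ratio)
mass of KHC8H4O4 = 2.943 × 10^-3 × 204.22 g/mol = 0.6009 g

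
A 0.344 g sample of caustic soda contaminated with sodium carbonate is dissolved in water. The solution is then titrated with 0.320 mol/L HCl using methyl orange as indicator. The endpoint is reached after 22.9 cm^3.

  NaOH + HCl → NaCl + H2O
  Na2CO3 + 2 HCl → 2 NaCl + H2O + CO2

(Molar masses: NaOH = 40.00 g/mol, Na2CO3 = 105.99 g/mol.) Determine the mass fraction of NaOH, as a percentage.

39.7 %

n(HCl) = 0.0229 × 0.320 = 7.33 × 10^-3 mol
Let x = n(NaOH), y = n(Na2CO3).
Titrant: 1x + 2y = 7.33 × 10^-3;  mass: 40.00x + 105.99y = 0.344
Solving, x = 3.41 × 10^-3 mol, y = 1.96 × 10^-3 mol
mass of NaOH = 3.41 × 10^-3 × 40.00 = 0.137 g
% NaOH = 0.137 / 0.344 × 100 = 39.7 %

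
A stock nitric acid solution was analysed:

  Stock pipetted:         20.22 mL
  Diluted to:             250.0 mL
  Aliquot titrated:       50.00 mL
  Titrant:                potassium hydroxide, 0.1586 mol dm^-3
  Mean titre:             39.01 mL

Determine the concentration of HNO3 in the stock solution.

1.530 mol/L

HNO3 + KOH → KNO3 + H2O
n(KOH) = 0.03901 × 0.1586 = 6.187 × 10^-3 mol
n(HNO3) in the aliquot = 6.187 × 10^-3 mol (1:1 ratio)
[HNO3]_dilute = 6.187 × 10^-3 / 0.05000 = 0.1237 mol/L
Dilution factor = 250.0 / 20.22 = 12.36
[HNO3]_stock = 0.1237 × 12.36 = 1.530 mol/L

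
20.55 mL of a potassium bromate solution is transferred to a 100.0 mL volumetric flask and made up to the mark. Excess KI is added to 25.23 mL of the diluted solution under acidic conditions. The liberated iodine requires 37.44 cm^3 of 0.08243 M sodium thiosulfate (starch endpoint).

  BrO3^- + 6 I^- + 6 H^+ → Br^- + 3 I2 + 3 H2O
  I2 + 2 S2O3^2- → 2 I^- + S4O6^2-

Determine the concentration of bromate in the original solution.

n(S2O3^2-) = 0.03744 × 0.08243 = 3.086 × 10^-3 mol
n(I2) = n(S2O3^2-)/2 = 1.543 × 10^-3 mol
From the 1:3 ratio, n(BrO3^-) in the aliquot = 1/3 × 1.543 × 10^-3 = 5.144 × 10^-4 mol
[BrO3^-]_dilute = 5.144 × 10^-4 / 0.02523 = 0.02039 mol/L
[BrO3^-]_original = 0.02039 × 100.0/20.55 = 0.09921 mol/L

0.09921 M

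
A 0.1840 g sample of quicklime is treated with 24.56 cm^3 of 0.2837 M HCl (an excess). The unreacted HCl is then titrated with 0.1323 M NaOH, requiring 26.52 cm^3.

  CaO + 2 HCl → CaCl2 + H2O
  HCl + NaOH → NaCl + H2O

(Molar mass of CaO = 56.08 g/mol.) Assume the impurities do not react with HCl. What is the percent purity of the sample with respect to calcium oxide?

n(HCl) added = 0.02456 × 0.2837 = 6.968 × 10^-3 mol
n(NaOH) used in back-titration = 0.02652 × 0.1323 = 3.509 × 10^-3 mol
n(HCl) left over = 3.509 × 10^-3 mol (1:1 ratio)
n(HCl) consumed by analyte = 6.968 × 10^-3 − 3.509 × 10^-3 = 3.459 × 10^-3 mol
From the 1:2 ratio, n(CaO) = 1/2 × 3.459 × 10^-3 = 1.730 × 10^-3 mol
mass of CaO = 1.730 × 10^-3 × 56.08 = 0.09699 g
% CaO = 0.09699 / 0.1840 × 100 = 52.71 %

52.71 %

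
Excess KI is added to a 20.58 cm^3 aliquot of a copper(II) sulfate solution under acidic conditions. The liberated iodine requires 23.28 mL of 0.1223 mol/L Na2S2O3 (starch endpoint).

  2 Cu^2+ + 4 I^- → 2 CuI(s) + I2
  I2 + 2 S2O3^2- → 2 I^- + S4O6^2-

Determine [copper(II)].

n(S2O3^2-) = 0.02328 × 0.1223 = 2.847 × 10^-3 mol
n(I2) = n(S2O3^2-)/2 = 1.424 × 10^-3 mol
From the 2:1 ratio, n(Cu2+) in the aliquot = 2/1 × 1.424 × 10^-3 = 2.847 × 10^-3 mol
[Cu2+] = 2.847 × 10^-3 / 0.02058 = 0.1383 mol/L

0.1383 mol/L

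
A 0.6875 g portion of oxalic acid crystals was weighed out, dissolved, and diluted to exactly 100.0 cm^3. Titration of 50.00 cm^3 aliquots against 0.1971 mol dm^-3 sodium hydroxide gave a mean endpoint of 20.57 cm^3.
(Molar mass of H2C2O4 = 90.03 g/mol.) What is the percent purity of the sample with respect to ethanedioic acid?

53.09 %

H2C2O4 + 2 NaOH → Na2C2O4 + 2 H2O
n(NaOH) per titration = 0.02057 × 0.1971 = 4.054 × 10^-3 mol
From the 1:2 ratio, n(H2C2O4) in each aliquot = 1/2 × 4.054 × 10^-3 = 2.027 × 10^-3 mol
n(H2C2O4) in the whole flask = 2.027 × 10^-3 × 100.0/50.00 = 4.054 × 10^-3 mol
mass of H2C2O4 = 4.054 × 10^-3 × 90.03 = 0.3650 g
% H2C2O4 = 0.3650 / 0.6875 × 100 = 53.09 %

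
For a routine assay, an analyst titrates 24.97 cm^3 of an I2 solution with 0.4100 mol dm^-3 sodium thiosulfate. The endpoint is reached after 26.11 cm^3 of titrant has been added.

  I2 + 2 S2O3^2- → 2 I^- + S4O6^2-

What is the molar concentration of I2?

0.2144 mol/L

n(Na2S2O3) = 0.02611 L × 0.4100 mol/L = 0.01071 mol
From the 1:2 mole ratio, n(I2) = 1/2 × 0.01071 = 5.353 × 10^-3 mol
[I2] = 5.353 × 10^-3 mol / 0.02497 L = 0.2144 mol/L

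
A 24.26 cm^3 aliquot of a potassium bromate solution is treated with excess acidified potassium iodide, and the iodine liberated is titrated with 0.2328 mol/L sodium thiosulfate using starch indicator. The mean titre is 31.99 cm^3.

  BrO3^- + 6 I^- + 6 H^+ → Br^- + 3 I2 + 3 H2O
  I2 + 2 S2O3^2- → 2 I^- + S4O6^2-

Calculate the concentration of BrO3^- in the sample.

0.05116 mol/L

n(S2O3^2-) = 0.03199 × 0.2328 = 7.447 × 10^-3 mol
n(I2) = n(S2O3^2-)/2 = 3.724 × 10^-3 mol
From the 1:3 ratio, n(BrO3^-) in the aliquot = 1/3 × 3.724 × 10^-3 = 1.241 × 10^-3 mol
[BrO3^-] = 1.241 × 10^-3 / 0.02426 = 0.05116 mol/L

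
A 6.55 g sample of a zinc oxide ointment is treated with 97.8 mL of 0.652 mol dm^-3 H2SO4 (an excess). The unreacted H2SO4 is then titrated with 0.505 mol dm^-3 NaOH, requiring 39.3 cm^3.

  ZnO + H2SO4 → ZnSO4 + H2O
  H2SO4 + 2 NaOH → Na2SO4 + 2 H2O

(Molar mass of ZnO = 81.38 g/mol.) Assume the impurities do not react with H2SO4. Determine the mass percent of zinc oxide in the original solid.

n(H2SO4) added = 0.0978 × 0.652 = 0.0638 mol
n(NaOH) used in back-titration = 0.0393 × 0.505 = 0.0198 mol
From the 1:2 ratio, n(H2SO4) left over = 1/2 × 0.0198 = 9.92 × 10^-3 mol
n(H2SO4) consumed by analyte = 0.0638 − 9.92 × 10^-3 = 0.0538 mol
n(ZnO) = 0.0538 mol (1:1 ratio)
mass of ZnO = 0.0538 × 81.38 = 4.38 g
% ZnO = 4.38 / 6.55 × 100 = 66.9 %

66.9 %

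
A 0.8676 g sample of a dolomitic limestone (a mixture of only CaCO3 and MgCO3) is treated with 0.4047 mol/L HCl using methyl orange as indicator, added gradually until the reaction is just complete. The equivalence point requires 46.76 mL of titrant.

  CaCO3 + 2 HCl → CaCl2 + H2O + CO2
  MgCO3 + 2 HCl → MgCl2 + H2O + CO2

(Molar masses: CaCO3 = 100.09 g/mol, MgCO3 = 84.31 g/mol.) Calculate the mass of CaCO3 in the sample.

n(HCl) = 0.04676 × 0.4047 = 0.01892 mol
Let x = n(CaCO3), y = n(MgCO3).
Titrant: 2x + 2y = 0.01892;  mass: 100.09x + 84.31y = 0.8676
Solving, x = 4.428 × 10^-3 mol, y = 5.034 × 10^-3 mol
mass of CaCO3 = 4.428 × 10^-3 × 100.09 = 0.4432 g

0.4432 g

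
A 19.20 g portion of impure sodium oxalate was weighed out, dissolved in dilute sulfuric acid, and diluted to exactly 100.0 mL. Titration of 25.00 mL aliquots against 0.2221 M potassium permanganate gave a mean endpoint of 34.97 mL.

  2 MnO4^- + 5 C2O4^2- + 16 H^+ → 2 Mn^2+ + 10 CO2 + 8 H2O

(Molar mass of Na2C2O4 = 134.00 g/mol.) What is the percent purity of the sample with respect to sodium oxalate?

n(KMnO4) per titration = 0.03497 × 0.2221 = 7.767 × 10^-3 mol
From the 5:2 ratio, n(Na2C2O4) in each aliquot = 5/2 × 7.767 × 10^-3 = 0.01942 mol
n(Na2C2O4) in the whole flask = 0.01942 × 100.0/25.00 = 0.07767 mol
mass of Na2C2O4 = 0.07767 × 134.00 = 10.41 g
% Na2C2O4 = 10.41 / 19.20 × 100 = 54.21 %

54.21 %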